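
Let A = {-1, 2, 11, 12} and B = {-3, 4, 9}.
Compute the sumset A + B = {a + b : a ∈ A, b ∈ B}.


A + B = {a + b : a ∈ A, b ∈ B}.
Enumerate all |A|·|B| = 4·3 = 12 pairs (a, b) and collect distinct sums.
a = -1: -1+-3=-4, -1+4=3, -1+9=8
a = 2: 2+-3=-1, 2+4=6, 2+9=11
a = 11: 11+-3=8, 11+4=15, 11+9=20
a = 12: 12+-3=9, 12+4=16, 12+9=21
Collecting distinct sums: A + B = {-4, -1, 3, 6, 8, 9, 11, 15, 16, 20, 21}
|A + B| = 11

A + B = {-4, -1, 3, 6, 8, 9, 11, 15, 16, 20, 21}


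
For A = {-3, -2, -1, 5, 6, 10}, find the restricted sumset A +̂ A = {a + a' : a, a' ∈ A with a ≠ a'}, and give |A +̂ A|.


Restricted sumset: A +̂ A = {a + a' : a ∈ A, a' ∈ A, a ≠ a'}.
Equivalently, take A + A and drop any sum 2a that is achievable ONLY as a + a for a ∈ A (i.e. sums representable only with equal summands).
Enumerate pairs (a, a') with a < a' (symmetric, so each unordered pair gives one sum; this covers all a ≠ a'):
  -3 + -2 = -5
  -3 + -1 = -4
  -3 + 5 = 2
  -3 + 6 = 3
  -3 + 10 = 7
  -2 + -1 = -3
  -2 + 5 = 3
  -2 + 6 = 4
  -2 + 10 = 8
  -1 + 5 = 4
  -1 + 6 = 5
  -1 + 10 = 9
  5 + 6 = 11
  5 + 10 = 15
  6 + 10 = 16
Collected distinct sums: {-5, -4, -3, 2, 3, 4, 5, 7, 8, 9, 11, 15, 16}
|A +̂ A| = 13
(Reference bound: |A +̂ A| ≥ 2|A| - 3 for |A| ≥ 2, with |A| = 6 giving ≥ 9.)

|A +̂ A| = 13


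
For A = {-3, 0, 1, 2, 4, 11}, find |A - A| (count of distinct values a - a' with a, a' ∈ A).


A - A = {a - a' : a, a' ∈ A}; |A| = 6.
Bounds: 2|A|-1 ≤ |A - A| ≤ |A|² - |A| + 1, i.e. 11 ≤ |A - A| ≤ 31.
Note: 0 ∈ A - A always (from a - a). The set is symmetric: if d ∈ A - A then -d ∈ A - A.
Enumerate nonzero differences d = a - a' with a > a' (then include -d):
Positive differences: {1, 2, 3, 4, 5, 7, 9, 10, 11, 14}
Full difference set: {0} ∪ (positive diffs) ∪ (negative diffs).
|A - A| = 1 + 2·10 = 21 (matches direct enumeration: 21).

|A - A| = 21


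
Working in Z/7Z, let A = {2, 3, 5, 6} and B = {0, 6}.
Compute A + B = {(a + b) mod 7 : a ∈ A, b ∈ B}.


Work in Z/7Z: reduce every sum a + b modulo 7.
Enumerate all 8 pairs:
a = 2: 2+0=2, 2+6=1
a = 3: 3+0=3, 3+6=2
a = 5: 5+0=5, 5+6=4
a = 6: 6+0=6, 6+6=5
Distinct residues collected: {1, 2, 3, 4, 5, 6}
|A + B| = 6 (out of 7 total residues).

A + B = {1, 2, 3, 4, 5, 6}


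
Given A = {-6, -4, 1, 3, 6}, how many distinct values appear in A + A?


A + A = {a + a' : a, a' ∈ A}; |A| = 5.
General bounds: 2|A| - 1 ≤ |A + A| ≤ |A|(|A|+1)/2, i.e. 9 ≤ |A + A| ≤ 15.
Lower bound 2|A|-1 is attained iff A is an arithmetic progression.
Enumerate sums a + a' for a ≤ a' (symmetric, so this suffices):
a = -6: -6+-6=-12, -6+-4=-10, -6+1=-5, -6+3=-3, -6+6=0
a = -4: -4+-4=-8, -4+1=-3, -4+3=-1, -4+6=2
a = 1: 1+1=2, 1+3=4, 1+6=7
a = 3: 3+3=6, 3+6=9
a = 6: 6+6=12
Distinct sums: {-12, -10, -8, -5, -3, -1, 0, 2, 4, 6, 7, 9, 12}
|A + A| = 13

|A + A| = 13


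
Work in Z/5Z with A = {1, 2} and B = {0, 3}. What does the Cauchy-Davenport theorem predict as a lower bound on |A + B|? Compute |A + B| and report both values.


Cauchy-Davenport: |A + B| ≥ min(p, |A| + |B| - 1) for A, B nonempty in Z/pZ.
|A| = 2, |B| = 2, p = 5.
CD lower bound = min(5, 2 + 2 - 1) = min(5, 3) = 3.
Compute A + B mod 5 directly:
a = 1: 1+0=1, 1+3=4
a = 2: 2+0=2, 2+3=0
A + B = {0, 1, 2, 4}, so |A + B| = 4.
Verify: 4 ≥ 3? Yes ✓.

CD lower bound = 3, actual |A + B| = 4.


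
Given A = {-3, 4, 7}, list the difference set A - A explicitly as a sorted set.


A - A = {a - a' : a, a' ∈ A}.
Compute a - a' for each ordered pair (a, a'):
a = -3: -3--3=0, -3-4=-7, -3-7=-10
a = 4: 4--3=7, 4-4=0, 4-7=-3
a = 7: 7--3=10, 7-4=3, 7-7=0
Collecting distinct values (and noting 0 appears from a-a):
A - A = {-10, -7, -3, 0, 3, 7, 10}
|A - A| = 7

A - A = {-10, -7, -3, 0, 3, 7, 10}


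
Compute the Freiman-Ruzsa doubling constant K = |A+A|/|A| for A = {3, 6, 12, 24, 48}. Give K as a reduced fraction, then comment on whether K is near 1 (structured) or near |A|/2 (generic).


|A| = 5.
Compute A + A by enumerating all 25 pairs.
A + A = {6, 9, 12, 15, 18, 24, 27, 30, 36, 48, 51, 54, 60, 72, 96}, so |A + A| = 15.
K = |A + A| / |A| = 15/5 = 3/1 ≈ 3.0000.
Reference: AP of size 5 gives K = 9/5 ≈ 1.8000; a fully generic set of size 5 gives K ≈ 3.0000.

|A| = 5, |A + A| = 15, K = 15/5 = 3/1.


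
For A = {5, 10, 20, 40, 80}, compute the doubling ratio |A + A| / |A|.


|A| = 5.
Compute A + A by enumerating all 25 pairs.
A + A = {10, 15, 20, 25, 30, 40, 45, 50, 60, 80, 85, 90, 100, 120, 160}, so |A + A| = 15.
K = |A + A| / |A| = 15/5 = 3/1 ≈ 3.0000.
Reference: AP of size 5 gives K = 9/5 ≈ 1.8000; a fully generic set of size 5 gives K ≈ 3.0000.

|A| = 5, |A + A| = 15, K = 15/5 = 3/1.


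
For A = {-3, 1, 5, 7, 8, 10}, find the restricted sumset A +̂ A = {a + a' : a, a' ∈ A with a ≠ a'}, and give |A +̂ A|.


Restricted sumset: A +̂ A = {a + a' : a ∈ A, a' ∈ A, a ≠ a'}.
Equivalently, take A + A and drop any sum 2a that is achievable ONLY as a + a for a ∈ A (i.e. sums representable only with equal summands).
Enumerate pairs (a, a') with a < a' (symmetric, so each unordered pair gives one sum; this covers all a ≠ a'):
  -3 + 1 = -2
  -3 + 5 = 2
  -3 + 7 = 4
  -3 + 8 = 5
  -3 + 10 = 7
  1 + 5 = 6
  1 + 7 = 8
  1 + 8 = 9
  1 + 10 = 11
  5 + 7 = 12
  5 + 8 = 13
  5 + 10 = 15
  7 + 8 = 15
  7 + 10 = 17
  8 + 10 = 18
Collected distinct sums: {-2, 2, 4, 5, 6, 7, 8, 9, 11, 12, 13, 15, 17, 18}
|A +̂ A| = 14
(Reference bound: |A +̂ A| ≥ 2|A| - 3 for |A| ≥ 2, with |A| = 6 giving ≥ 9.)

|A +̂ A| = 14


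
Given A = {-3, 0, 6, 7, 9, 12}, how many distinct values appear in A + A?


A + A = {a + a' : a, a' ∈ A}; |A| = 6.
General bounds: 2|A| - 1 ≤ |A + A| ≤ |A|(|A|+1)/2, i.e. 11 ≤ |A + A| ≤ 21.
Lower bound 2|A|-1 is attained iff A is an arithmetic progression.
Enumerate sums a + a' for a ≤ a' (symmetric, so this suffices):
a = -3: -3+-3=-6, -3+0=-3, -3+6=3, -3+7=4, -3+9=6, -3+12=9
a = 0: 0+0=0, 0+6=6, 0+7=7, 0+9=9, 0+12=12
a = 6: 6+6=12, 6+7=13, 6+9=15, 6+12=18
a = 7: 7+7=14, 7+9=16, 7+12=19
a = 9: 9+9=18, 9+12=21
a = 12: 12+12=24
Distinct sums: {-6, -3, 0, 3, 4, 6, 7, 9, 12, 13, 14, 15, 16, 18, 19, 21, 24}
|A + A| = 17

|A + A| = 17


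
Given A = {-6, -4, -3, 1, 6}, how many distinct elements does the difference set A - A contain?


A - A = {a - a' : a, a' ∈ A}; |A| = 5.
Bounds: 2|A|-1 ≤ |A - A| ≤ |A|² - |A| + 1, i.e. 9 ≤ |A - A| ≤ 21.
Note: 0 ∈ A - A always (from a - a). The set is symmetric: if d ∈ A - A then -d ∈ A - A.
Enumerate nonzero differences d = a - a' with a > a' (then include -d):
Positive differences: {1, 2, 3, 4, 5, 7, 9, 10, 12}
Full difference set: {0} ∪ (positive diffs) ∪ (negative diffs).
|A - A| = 1 + 2·9 = 19 (matches direct enumeration: 19).

|A - A| = 19


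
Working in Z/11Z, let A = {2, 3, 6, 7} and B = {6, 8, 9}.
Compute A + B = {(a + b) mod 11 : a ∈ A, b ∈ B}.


Work in Z/11Z: reduce every sum a + b modulo 11.
Enumerate all 12 pairs:
a = 2: 2+6=8, 2+8=10, 2+9=0
a = 3: 3+6=9, 3+8=0, 3+9=1
a = 6: 6+6=1, 6+8=3, 6+9=4
a = 7: 7+6=2, 7+8=4, 7+9=5
Distinct residues collected: {0, 1, 2, 3, 4, 5, 8, 9, 10}
|A + B| = 9 (out of 11 total residues).

A + B = {0, 1, 2, 3, 4, 5, 8, 9, 10}


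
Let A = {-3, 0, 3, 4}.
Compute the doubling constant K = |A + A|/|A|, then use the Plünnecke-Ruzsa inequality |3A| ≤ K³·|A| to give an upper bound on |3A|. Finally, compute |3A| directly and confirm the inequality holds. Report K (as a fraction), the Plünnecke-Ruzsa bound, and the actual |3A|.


|A| = 4.
Step 1: Compute A + A by enumerating all 16 pairs.
A + A = {-6, -3, 0, 1, 3, 4, 6, 7, 8}, so |A + A| = 9.
Step 2: Doubling constant K = |A + A|/|A| = 9/4 = 9/4 ≈ 2.2500.
Step 3: Plünnecke-Ruzsa gives |3A| ≤ K³·|A| = (2.2500)³ · 4 ≈ 45.5625.
Step 4: Compute 3A = A + A + A directly by enumerating all triples (a,b,c) ∈ A³; |3A| = 16.
Step 5: Check 16 ≤ 45.5625? Yes ✓.

K = 9/4, Plünnecke-Ruzsa bound K³|A| ≈ 45.5625, |3A| = 16, inequality holds.


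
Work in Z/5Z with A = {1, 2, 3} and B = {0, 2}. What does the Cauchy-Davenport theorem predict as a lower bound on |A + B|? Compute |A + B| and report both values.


Cauchy-Davenport: |A + B| ≥ min(p, |A| + |B| - 1) for A, B nonempty in Z/pZ.
|A| = 3, |B| = 2, p = 5.
CD lower bound = min(5, 3 + 2 - 1) = min(5, 4) = 4.
Compute A + B mod 5 directly:
a = 1: 1+0=1, 1+2=3
a = 2: 2+0=2, 2+2=4
a = 3: 3+0=3, 3+2=0
A + B = {0, 1, 2, 3, 4}, so |A + B| = 5.
Verify: 5 ≥ 4? Yes ✓.

CD lower bound = 4, actual |A + B| = 5.


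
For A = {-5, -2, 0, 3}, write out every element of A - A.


A - A = {a - a' : a, a' ∈ A}.
Compute a - a' for each ordered pair (a, a'):
a = -5: -5--5=0, -5--2=-3, -5-0=-5, -5-3=-8
a = -2: -2--5=3, -2--2=0, -2-0=-2, -2-3=-5
a = 0: 0--5=5, 0--2=2, 0-0=0, 0-3=-3
a = 3: 3--5=8, 3--2=5, 3-0=3, 3-3=0
Collecting distinct values (and noting 0 appears from a-a):
A - A = {-8, -5, -3, -2, 0, 2, 3, 5, 8}
|A - A| = 9

A - A = {-8, -5, -3, -2, 0, 2, 3, 5, 8}


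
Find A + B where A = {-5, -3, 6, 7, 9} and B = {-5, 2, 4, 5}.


A + B = {a + b : a ∈ A, b ∈ B}.
Enumerate all |A|·|B| = 5·4 = 20 pairs (a, b) and collect distinct sums.
a = -5: -5+-5=-10, -5+2=-3, -5+4=-1, -5+5=0
a = -3: -3+-5=-8, -3+2=-1, -3+4=1, -3+5=2
a = 6: 6+-5=1, 6+2=8, 6+4=10, 6+5=11
a = 7: 7+-5=2, 7+2=9, 7+4=11, 7+5=12
a = 9: 9+-5=4, 9+2=11, 9+4=13, 9+5=14
Collecting distinct sums: A + B = {-10, -8, -3, -1, 0, 1, 2, 4, 8, 9, 10, 11, 12, 13, 14}
|A + B| = 15

A + B = {-10, -8, -3, -1, 0, 1, 2, 4, 8, 9, 10, 11, 12, 13, 14}


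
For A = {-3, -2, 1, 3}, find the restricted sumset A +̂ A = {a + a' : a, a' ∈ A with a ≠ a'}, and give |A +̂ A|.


Restricted sumset: A +̂ A = {a + a' : a ∈ A, a' ∈ A, a ≠ a'}.
Equivalently, take A + A and drop any sum 2a that is achievable ONLY as a + a for a ∈ A (i.e. sums representable only with equal summands).
Enumerate pairs (a, a') with a < a' (symmetric, so each unordered pair gives one sum; this covers all a ≠ a'):
  -3 + -2 = -5
  -3 + 1 = -2
  -3 + 3 = 0
  -2 + 1 = -1
  -2 + 3 = 1
  1 + 3 = 4
Collected distinct sums: {-5, -2, -1, 0, 1, 4}
|A +̂ A| = 6
(Reference bound: |A +̂ A| ≥ 2|A| - 3 for |A| ≥ 2, with |A| = 4 giving ≥ 5.)

|A +̂ A| = 6


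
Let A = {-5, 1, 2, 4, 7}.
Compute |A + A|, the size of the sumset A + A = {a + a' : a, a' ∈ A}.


A + A = {a + a' : a, a' ∈ A}; |A| = 5.
General bounds: 2|A| - 1 ≤ |A + A| ≤ |A|(|A|+1)/2, i.e. 9 ≤ |A + A| ≤ 15.
Lower bound 2|A|-1 is attained iff A is an arithmetic progression.
Enumerate sums a + a' for a ≤ a' (symmetric, so this suffices):
a = -5: -5+-5=-10, -5+1=-4, -5+2=-3, -5+4=-1, -5+7=2
a = 1: 1+1=2, 1+2=3, 1+4=5, 1+7=8
a = 2: 2+2=4, 2+4=6, 2+7=9
a = 4: 4+4=8, 4+7=11
a = 7: 7+7=14
Distinct sums: {-10, -4, -3, -1, 2, 3, 4, 5, 6, 8, 9, 11, 14}
|A + A| = 13

|A + A| = 13


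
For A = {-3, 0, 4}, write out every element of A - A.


A - A = {a - a' : a, a' ∈ A}.
Compute a - a' for each ordered pair (a, a'):
a = -3: -3--3=0, -3-0=-3, -3-4=-7
a = 0: 0--3=3, 0-0=0, 0-4=-4
a = 4: 4--3=7, 4-0=4, 4-4=0
Collecting distinct values (and noting 0 appears from a-a):
A - A = {-7, -4, -3, 0, 3, 4, 7}
|A - A| = 7

A - A = {-7, -4, -3, 0, 3, 4, 7}


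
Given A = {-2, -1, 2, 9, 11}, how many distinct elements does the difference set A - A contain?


A - A = {a - a' : a, a' ∈ A}; |A| = 5.
Bounds: 2|A|-1 ≤ |A - A| ≤ |A|² - |A| + 1, i.e. 9 ≤ |A - A| ≤ 21.
Note: 0 ∈ A - A always (from a - a). The set is symmetric: if d ∈ A - A then -d ∈ A - A.
Enumerate nonzero differences d = a - a' with a > a' (then include -d):
Positive differences: {1, 2, 3, 4, 7, 9, 10, 11, 12, 13}
Full difference set: {0} ∪ (positive diffs) ∪ (negative diffs).
|A - A| = 1 + 2·10 = 21 (matches direct enumeration: 21).

|A - A| = 21


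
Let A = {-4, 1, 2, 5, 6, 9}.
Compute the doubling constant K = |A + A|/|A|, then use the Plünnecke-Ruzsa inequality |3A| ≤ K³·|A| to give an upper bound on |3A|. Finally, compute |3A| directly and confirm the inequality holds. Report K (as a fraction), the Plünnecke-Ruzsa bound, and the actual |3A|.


|A| = 6.
Step 1: Compute A + A by enumerating all 36 pairs.
A + A = {-8, -3, -2, 1, 2, 3, 4, 5, 6, 7, 8, 10, 11, 12, 14, 15, 18}, so |A + A| = 17.
Step 2: Doubling constant K = |A + A|/|A| = 17/6 = 17/6 ≈ 2.8333.
Step 3: Plünnecke-Ruzsa gives |3A| ≤ K³·|A| = (2.8333)³ · 6 ≈ 136.4722.
Step 4: Compute 3A = A + A + A directly by enumerating all triples (a,b,c) ∈ A³; |3A| = 31.
Step 5: Check 31 ≤ 136.4722? Yes ✓.

K = 17/6, Plünnecke-Ruzsa bound K³|A| ≈ 136.4722, |3A| = 31, inequality holds.


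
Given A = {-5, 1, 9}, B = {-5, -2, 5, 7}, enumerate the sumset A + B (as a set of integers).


A + B = {a + b : a ∈ A, b ∈ B}.
Enumerate all |A|·|B| = 3·4 = 12 pairs (a, b) and collect distinct sums.
a = -5: -5+-5=-10, -5+-2=-7, -5+5=0, -5+7=2
a = 1: 1+-5=-4, 1+-2=-1, 1+5=6, 1+7=8
a = 9: 9+-5=4, 9+-2=7, 9+5=14, 9+7=16
Collecting distinct sums: A + B = {-10, -7, -4, -1, 0, 2, 4, 6, 7, 8, 14, 16}
|A + B| = 12

A + B = {-10, -7, -4, -1, 0, 2, 4, 6, 7, 8, 14, 16}


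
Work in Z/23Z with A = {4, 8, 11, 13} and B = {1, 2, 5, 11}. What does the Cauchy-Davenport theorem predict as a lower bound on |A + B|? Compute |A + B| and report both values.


Cauchy-Davenport: |A + B| ≥ min(p, |A| + |B| - 1) for A, B nonempty in Z/pZ.
|A| = 4, |B| = 4, p = 23.
CD lower bound = min(23, 4 + 4 - 1) = min(23, 7) = 7.
Compute A + B mod 23 directly:
a = 4: 4+1=5, 4+2=6, 4+5=9, 4+11=15
a = 8: 8+1=9, 8+2=10, 8+5=13, 8+11=19
a = 11: 11+1=12, 11+2=13, 11+5=16, 11+11=22
a = 13: 13+1=14, 13+2=15, 13+5=18, 13+11=1
A + B = {1, 5, 6, 9, 10, 12, 13, 14, 15, 16, 18, 19, 22}, so |A + B| = 13.
Verify: 13 ≥ 7? Yes ✓.

CD lower bound = 7, actual |A + B| = 13.


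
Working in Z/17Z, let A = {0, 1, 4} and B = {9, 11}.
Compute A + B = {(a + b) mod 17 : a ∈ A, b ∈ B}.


Work in Z/17Z: reduce every sum a + b modulo 17.
Enumerate all 6 pairs:
a = 0: 0+9=9, 0+11=11
a = 1: 1+9=10, 1+11=12
a = 4: 4+9=13, 4+11=15
Distinct residues collected: {9, 10, 11, 12, 13, 15}
|A + B| = 6 (out of 17 total residues).

A + B = {9, 10, 11, 12, 13, 15}


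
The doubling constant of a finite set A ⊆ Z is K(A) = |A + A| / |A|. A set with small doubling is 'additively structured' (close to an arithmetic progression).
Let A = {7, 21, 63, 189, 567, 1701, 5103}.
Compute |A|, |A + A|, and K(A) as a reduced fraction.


|A| = 7.
Compute A + A by enumerating all 49 pairs.
A + A = {14, 28, 42, 70, 84, 126, 196, 210, 252, 378, 574, 588, 630, 756, 1134, 1708, 1722, 1764, 1890, 2268, 3402, 5110, 5124, 5166, 5292, 5670, 6804, 10206}, so |A + A| = 28.
K = |A + A| / |A| = 28/7 = 4/1 ≈ 4.0000.
Reference: AP of size 7 gives K = 13/7 ≈ 1.8571; a fully generic set of size 7 gives K ≈ 4.0000.

|A| = 7, |A + A| = 28, K = 28/7 = 4/1.


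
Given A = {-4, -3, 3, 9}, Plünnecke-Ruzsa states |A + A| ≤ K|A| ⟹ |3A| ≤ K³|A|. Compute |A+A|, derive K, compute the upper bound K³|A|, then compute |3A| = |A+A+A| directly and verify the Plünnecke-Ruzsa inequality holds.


|A| = 4.
Step 1: Compute A + A by enumerating all 16 pairs.
A + A = {-8, -7, -6, -1, 0, 5, 6, 12, 18}, so |A + A| = 9.
Step 2: Doubling constant K = |A + A|/|A| = 9/4 = 9/4 ≈ 2.2500.
Step 3: Plünnecke-Ruzsa gives |3A| ≤ K³·|A| = (2.2500)³ · 4 ≈ 45.5625.
Step 4: Compute 3A = A + A + A directly by enumerating all triples (a,b,c) ∈ A³; |3A| = 16.
Step 5: Check 16 ≤ 45.5625? Yes ✓.

K = 9/4, Plünnecke-Ruzsa bound K³|A| ≈ 45.5625, |3A| = 16, inequality holds.


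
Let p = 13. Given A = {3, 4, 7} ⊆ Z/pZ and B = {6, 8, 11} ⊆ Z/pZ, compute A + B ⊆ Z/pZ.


Work in Z/13Z: reduce every sum a + b modulo 13.
Enumerate all 9 pairs:
a = 3: 3+6=9, 3+8=11, 3+11=1
a = 4: 4+6=10, 4+8=12, 4+11=2
a = 7: 7+6=0, 7+8=2, 7+11=5
Distinct residues collected: {0, 1, 2, 5, 9, 10, 11, 12}
|A + B| = 8 (out of 13 total residues).

A + B = {0, 1, 2, 5, 9, 10, 11, 12}


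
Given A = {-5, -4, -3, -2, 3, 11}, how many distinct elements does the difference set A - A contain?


A - A = {a - a' : a, a' ∈ A}; |A| = 6.
Bounds: 2|A|-1 ≤ |A - A| ≤ |A|² - |A| + 1, i.e. 11 ≤ |A - A| ≤ 31.
Note: 0 ∈ A - A always (from a - a). The set is symmetric: if d ∈ A - A then -d ∈ A - A.
Enumerate nonzero differences d = a - a' with a > a' (then include -d):
Positive differences: {1, 2, 3, 5, 6, 7, 8, 13, 14, 15, 16}
Full difference set: {0} ∪ (positive diffs) ∪ (negative diffs).
|A - A| = 1 + 2·11 = 23 (matches direct enumeration: 23).

|A - A| = 23


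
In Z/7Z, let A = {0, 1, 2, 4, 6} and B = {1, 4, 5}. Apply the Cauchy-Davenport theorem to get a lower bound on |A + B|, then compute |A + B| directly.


Cauchy-Davenport: |A + B| ≥ min(p, |A| + |B| - 1) for A, B nonempty in Z/pZ.
|A| = 5, |B| = 3, p = 7.
CD lower bound = min(7, 5 + 3 - 1) = min(7, 7) = 7.
Compute A + B mod 7 directly:
a = 0: 0+1=1, 0+4=4, 0+5=5
a = 1: 1+1=2, 1+4=5, 1+5=6
a = 2: 2+1=3, 2+4=6, 2+5=0
a = 4: 4+1=5, 4+4=1, 4+5=2
a = 6: 6+1=0, 6+4=3, 6+5=4
A + B = {0, 1, 2, 3, 4, 5, 6}, so |A + B| = 7.
Verify: 7 ≥ 7? Yes ✓.

CD lower bound = 7, actual |A + B| = 7.


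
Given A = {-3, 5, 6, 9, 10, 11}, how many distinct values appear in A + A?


A + A = {a + a' : a, a' ∈ A}; |A| = 6.
General bounds: 2|A| - 1 ≤ |A + A| ≤ |A|(|A|+1)/2, i.e. 11 ≤ |A + A| ≤ 21.
Lower bound 2|A|-1 is attained iff A is an arithmetic progression.
Enumerate sums a + a' for a ≤ a' (symmetric, so this suffices):
a = -3: -3+-3=-6, -3+5=2, -3+6=3, -3+9=6, -3+10=7, -3+11=8
a = 5: 5+5=10, 5+6=11, 5+9=14, 5+10=15, 5+11=16
a = 6: 6+6=12, 6+9=15, 6+10=16, 6+11=17
a = 9: 9+9=18, 9+10=19, 9+11=20
a = 10: 10+10=20, 10+11=21
a = 11: 11+11=22
Distinct sums: {-6, 2, 3, 6, 7, 8, 10, 11, 12, 14, 15, 16, 17, 18, 19, 20, 21, 22}
|A + A| = 18

|A + A| = 18


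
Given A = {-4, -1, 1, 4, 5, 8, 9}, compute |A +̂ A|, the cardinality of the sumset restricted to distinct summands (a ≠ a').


Restricted sumset: A +̂ A = {a + a' : a ∈ A, a' ∈ A, a ≠ a'}.
Equivalently, take A + A and drop any sum 2a that is achievable ONLY as a + a for a ∈ A (i.e. sums representable only with equal summands).
Enumerate pairs (a, a') with a < a' (symmetric, so each unordered pair gives one sum; this covers all a ≠ a'):
  -4 + -1 = -5
  -4 + 1 = -3
  -4 + 4 = 0
  -4 + 5 = 1
  -4 + 8 = 4
  -4 + 9 = 5
  -1 + 1 = 0
  -1 + 4 = 3
  -1 + 5 = 4
  -1 + 8 = 7
  -1 + 9 = 8
  1 + 4 = 5
  1 + 5 = 6
  1 + 8 = 9
  1 + 9 = 10
  4 + 5 = 9
  4 + 8 = 12
  4 + 9 = 13
  5 + 8 = 13
  5 + 9 = 14
  8 + 9 = 17
Collected distinct sums: {-5, -3, 0, 1, 3, 4, 5, 6, 7, 8, 9, 10, 12, 13, 14, 17}
|A +̂ A| = 16
(Reference bound: |A +̂ A| ≥ 2|A| - 3 for |A| ≥ 2, with |A| = 7 giving ≥ 11.)

|A +̂ A| = 16


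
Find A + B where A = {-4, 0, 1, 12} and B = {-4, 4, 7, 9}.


A + B = {a + b : a ∈ A, b ∈ B}.
Enumerate all |A|·|B| = 4·4 = 16 pairs (a, b) and collect distinct sums.
a = -4: -4+-4=-8, -4+4=0, -4+7=3, -4+9=5
a = 0: 0+-4=-4, 0+4=4, 0+7=7, 0+9=9
a = 1: 1+-4=-3, 1+4=5, 1+7=8, 1+9=10
a = 12: 12+-4=8, 12+4=16, 12+7=19, 12+9=21
Collecting distinct sums: A + B = {-8, -4, -3, 0, 3, 4, 5, 7, 8, 9, 10, 16, 19, 21}
|A + B| = 14

A + B = {-8, -4, -3, 0, 3, 4, 5, 7, 8, 9, 10, 16, 19, 21}


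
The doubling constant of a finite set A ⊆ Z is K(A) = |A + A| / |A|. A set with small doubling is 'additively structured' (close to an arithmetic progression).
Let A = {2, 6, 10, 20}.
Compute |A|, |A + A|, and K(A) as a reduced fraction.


|A| = 4.
Compute A + A by enumerating all 16 pairs.
A + A = {4, 8, 12, 16, 20, 22, 26, 30, 40}, so |A + A| = 9.
K = |A + A| / |A| = 9/4 (already in lowest terms) ≈ 2.2500.
Reference: AP of size 4 gives K = 7/4 ≈ 1.7500; a fully generic set of size 4 gives K ≈ 2.5000.

|A| = 4, |A + A| = 9, K = 9/4.


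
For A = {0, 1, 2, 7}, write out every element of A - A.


A - A = {a - a' : a, a' ∈ A}.
Compute a - a' for each ordered pair (a, a'):
a = 0: 0-0=0, 0-1=-1, 0-2=-2, 0-7=-7
a = 1: 1-0=1, 1-1=0, 1-2=-1, 1-7=-6
a = 2: 2-0=2, 2-1=1, 2-2=0, 2-7=-5
a = 7: 7-0=7, 7-1=6, 7-2=5, 7-7=0
Collecting distinct values (and noting 0 appears from a-a):
A - A = {-7, -6, -5, -2, -1, 0, 1, 2, 5, 6, 7}
|A - A| = 11

A - A = {-7, -6, -5, -2, -1, 0, 1, 2, 5, 6, 7}


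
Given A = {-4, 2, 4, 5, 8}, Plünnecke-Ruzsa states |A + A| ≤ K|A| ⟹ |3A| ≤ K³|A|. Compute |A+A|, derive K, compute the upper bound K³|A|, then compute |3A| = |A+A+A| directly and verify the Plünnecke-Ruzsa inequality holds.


|A| = 5.
Step 1: Compute A + A by enumerating all 25 pairs.
A + A = {-8, -2, 0, 1, 4, 6, 7, 8, 9, 10, 12, 13, 16}, so |A + A| = 13.
Step 2: Doubling constant K = |A + A|/|A| = 13/5 = 13/5 ≈ 2.6000.
Step 3: Plünnecke-Ruzsa gives |3A| ≤ K³·|A| = (2.6000)³ · 5 ≈ 87.8800.
Step 4: Compute 3A = A + A + A directly by enumerating all triples (a,b,c) ∈ A³; |3A| = 24.
Step 5: Check 24 ≤ 87.8800? Yes ✓.

K = 13/5, Plünnecke-Ruzsa bound K³|A| ≈ 87.8800, |3A| = 24, inequality holds.


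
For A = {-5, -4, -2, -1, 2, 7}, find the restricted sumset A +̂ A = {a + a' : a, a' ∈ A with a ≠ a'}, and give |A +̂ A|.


Restricted sumset: A +̂ A = {a + a' : a ∈ A, a' ∈ A, a ≠ a'}.
Equivalently, take A + A and drop any sum 2a that is achievable ONLY as a + a for a ∈ A (i.e. sums representable only with equal summands).
Enumerate pairs (a, a') with a < a' (symmetric, so each unordered pair gives one sum; this covers all a ≠ a'):
  -5 + -4 = -9
  -5 + -2 = -7
  -5 + -1 = -6
  -5 + 2 = -3
  -5 + 7 = 2
  -4 + -2 = -6
  -4 + -1 = -5
  -4 + 2 = -2
  -4 + 7 = 3
  -2 + -1 = -3
  -2 + 2 = 0
  -2 + 7 = 5
  -1 + 2 = 1
  -1 + 7 = 6
  2 + 7 = 9
Collected distinct sums: {-9, -7, -6, -5, -3, -2, 0, 1, 2, 3, 5, 6, 9}
|A +̂ A| = 13
(Reference bound: |A +̂ A| ≥ 2|A| - 3 for |A| ≥ 2, with |A| = 6 giving ≥ 9.)

|A +̂ A| = 13


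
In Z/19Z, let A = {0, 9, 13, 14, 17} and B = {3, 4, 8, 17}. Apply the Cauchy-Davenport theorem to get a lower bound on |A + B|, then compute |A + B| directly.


Cauchy-Davenport: |A + B| ≥ min(p, |A| + |B| - 1) for A, B nonempty in Z/pZ.
|A| = 5, |B| = 4, p = 19.
CD lower bound = min(19, 5 + 4 - 1) = min(19, 8) = 8.
Compute A + B mod 19 directly:
a = 0: 0+3=3, 0+4=4, 0+8=8, 0+17=17
a = 9: 9+3=12, 9+4=13, 9+8=17, 9+17=7
a = 13: 13+3=16, 13+4=17, 13+8=2, 13+17=11
a = 14: 14+3=17, 14+4=18, 14+8=3, 14+17=12
a = 17: 17+3=1, 17+4=2, 17+8=6, 17+17=15
A + B = {1, 2, 3, 4, 6, 7, 8, 11, 12, 13, 15, 16, 17, 18}, so |A + B| = 14.
Verify: 14 ≥ 8? Yes ✓.

CD lower bound = 8, actual |A + B| = 14.


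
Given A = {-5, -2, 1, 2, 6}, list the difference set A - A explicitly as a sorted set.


A - A = {a - a' : a, a' ∈ A}.
Compute a - a' for each ordered pair (a, a'):
a = -5: -5--5=0, -5--2=-3, -5-1=-6, -5-2=-7, -5-6=-11
a = -2: -2--5=3, -2--2=0, -2-1=-3, -2-2=-4, -2-6=-8
a = 1: 1--5=6, 1--2=3, 1-1=0, 1-2=-1, 1-6=-5
a = 2: 2--5=7, 2--2=4, 2-1=1, 2-2=0, 2-6=-4
a = 6: 6--5=11, 6--2=8, 6-1=5, 6-2=4, 6-6=0
Collecting distinct values (and noting 0 appears from a-a):
A - A = {-11, -8, -7, -6, -5, -4, -3, -1, 0, 1, 3, 4, 5, 6, 7, 8, 11}
|A - A| = 17

A - A = {-11, -8, -7, -6, -5, -4, -3, -1, 0, 1, 3, 4, 5, 6, 7, 8, 11}


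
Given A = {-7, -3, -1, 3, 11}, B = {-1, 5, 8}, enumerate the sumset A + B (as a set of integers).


A + B = {a + b : a ∈ A, b ∈ B}.
Enumerate all |A|·|B| = 5·3 = 15 pairs (a, b) and collect distinct sums.
a = -7: -7+-1=-8, -7+5=-2, -7+8=1
a = -3: -3+-1=-4, -3+5=2, -3+8=5
a = -1: -1+-1=-2, -1+5=4, -1+8=7
a = 3: 3+-1=2, 3+5=8, 3+8=11
a = 11: 11+-1=10, 11+5=16, 11+8=19
Collecting distinct sums: A + B = {-8, -4, -2, 1, 2, 4, 5, 7, 8, 10, 11, 16, 19}
|A + B| = 13

A + B = {-8, -4, -2, 1, 2, 4, 5, 7, 8, 10, 11, 16, 19}


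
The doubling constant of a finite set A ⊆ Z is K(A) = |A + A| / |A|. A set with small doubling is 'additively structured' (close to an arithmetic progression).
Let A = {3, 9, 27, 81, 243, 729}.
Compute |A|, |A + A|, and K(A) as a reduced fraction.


|A| = 6.
Compute A + A by enumerating all 36 pairs.
A + A = {6, 12, 18, 30, 36, 54, 84, 90, 108, 162, 246, 252, 270, 324, 486, 732, 738, 756, 810, 972, 1458}, so |A + A| = 21.
K = |A + A| / |A| = 21/6 = 7/2 ≈ 3.5000.
Reference: AP of size 6 gives K = 11/6 ≈ 1.8333; a fully generic set of size 6 gives K ≈ 3.5000.

|A| = 6, |A + A| = 21, K = 21/6 = 7/2.


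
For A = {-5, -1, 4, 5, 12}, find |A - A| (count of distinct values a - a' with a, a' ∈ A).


A - A = {a - a' : a, a' ∈ A}; |A| = 5.
Bounds: 2|A|-1 ≤ |A - A| ≤ |A|² - |A| + 1, i.e. 9 ≤ |A - A| ≤ 21.
Note: 0 ∈ A - A always (from a - a). The set is symmetric: if d ∈ A - A then -d ∈ A - A.
Enumerate nonzero differences d = a - a' with a > a' (then include -d):
Positive differences: {1, 4, 5, 6, 7, 8, 9, 10, 13, 17}
Full difference set: {0} ∪ (positive diffs) ∪ (negative diffs).
|A - A| = 1 + 2·10 = 21 (matches direct enumeration: 21).

|A - A| = 21


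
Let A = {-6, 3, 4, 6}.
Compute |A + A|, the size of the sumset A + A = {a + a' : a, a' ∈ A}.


A + A = {a + a' : a, a' ∈ A}; |A| = 4.
General bounds: 2|A| - 1 ≤ |A + A| ≤ |A|(|A|+1)/2, i.e. 7 ≤ |A + A| ≤ 10.
Lower bound 2|A|-1 is attained iff A is an arithmetic progression.
Enumerate sums a + a' for a ≤ a' (symmetric, so this suffices):
a = -6: -6+-6=-12, -6+3=-3, -6+4=-2, -6+6=0
a = 3: 3+3=6, 3+4=7, 3+6=9
a = 4: 4+4=8, 4+6=10
a = 6: 6+6=12
Distinct sums: {-12, -3, -2, 0, 6, 7, 8, 9, 10, 12}
|A + A| = 10

|A + A| = 10


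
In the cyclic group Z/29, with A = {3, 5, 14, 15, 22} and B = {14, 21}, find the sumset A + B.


Work in Z/29Z: reduce every sum a + b modulo 29.
Enumerate all 10 pairs:
a = 3: 3+14=17, 3+21=24
a = 5: 5+14=19, 5+21=26
a = 14: 14+14=28, 14+21=6
a = 15: 15+14=0, 15+21=7
a = 22: 22+14=7, 22+21=14
Distinct residues collected: {0, 6, 7, 14, 17, 19, 24, 26, 28}
|A + B| = 9 (out of 29 total residues).

A + B = {0, 6, 7, 14, 17, 19, 24, 26, 28}


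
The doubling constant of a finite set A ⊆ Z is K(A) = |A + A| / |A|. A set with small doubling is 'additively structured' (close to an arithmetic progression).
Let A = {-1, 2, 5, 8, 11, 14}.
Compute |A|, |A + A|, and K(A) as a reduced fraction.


|A| = 6.
Compute A + A by enumerating all 36 pairs.
A + A = {-2, 1, 4, 7, 10, 13, 16, 19, 22, 25, 28}, so |A + A| = 11.
K = |A + A| / |A| = 11/6 (already in lowest terms) ≈ 1.8333.
Reference: AP of size 6 gives K = 11/6 ≈ 1.8333; a fully generic set of size 6 gives K ≈ 3.5000.

|A| = 6, |A + A| = 11, K = 11/6.


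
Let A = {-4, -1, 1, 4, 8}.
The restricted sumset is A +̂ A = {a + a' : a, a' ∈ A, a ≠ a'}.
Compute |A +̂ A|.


Restricted sumset: A +̂ A = {a + a' : a ∈ A, a' ∈ A, a ≠ a'}.
Equivalently, take A + A and drop any sum 2a that is achievable ONLY as a + a for a ∈ A (i.e. sums representable only with equal summands).
Enumerate pairs (a, a') with a < a' (symmetric, so each unordered pair gives one sum; this covers all a ≠ a'):
  -4 + -1 = -5
  -4 + 1 = -3
  -4 + 4 = 0
  -4 + 8 = 4
  -1 + 1 = 0
  -1 + 4 = 3
  -1 + 8 = 7
  1 + 4 = 5
  1 + 8 = 9
  4 + 8 = 12
Collected distinct sums: {-5, -3, 0, 3, 4, 5, 7, 9, 12}
|A +̂ A| = 9
(Reference bound: |A +̂ A| ≥ 2|A| - 3 for |A| ≥ 2, with |A| = 5 giving ≥ 7.)

|A +̂ A| = 9


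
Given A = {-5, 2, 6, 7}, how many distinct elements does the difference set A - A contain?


A - A = {a - a' : a, a' ∈ A}; |A| = 4.
Bounds: 2|A|-1 ≤ |A - A| ≤ |A|² - |A| + 1, i.e. 7 ≤ |A - A| ≤ 13.
Note: 0 ∈ A - A always (from a - a). The set is symmetric: if d ∈ A - A then -d ∈ A - A.
Enumerate nonzero differences d = a - a' with a > a' (then include -d):
Positive differences: {1, 4, 5, 7, 11, 12}
Full difference set: {0} ∪ (positive diffs) ∪ (negative diffs).
|A - A| = 1 + 2·6 = 13 (matches direct enumeration: 13).

|A - A| = 13


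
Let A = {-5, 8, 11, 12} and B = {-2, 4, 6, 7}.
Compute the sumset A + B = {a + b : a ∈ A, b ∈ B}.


A + B = {a + b : a ∈ A, b ∈ B}.
Enumerate all |A|·|B| = 4·4 = 16 pairs (a, b) and collect distinct sums.
a = -5: -5+-2=-7, -5+4=-1, -5+6=1, -5+7=2
a = 8: 8+-2=6, 8+4=12, 8+6=14, 8+7=15
a = 11: 11+-2=9, 11+4=15, 11+6=17, 11+7=18
a = 12: 12+-2=10, 12+4=16, 12+6=18, 12+7=19
Collecting distinct sums: A + B = {-7, -1, 1, 2, 6, 9, 10, 12, 14, 15, 16, 17, 18, 19}
|A + B| = 14

A + B = {-7, -1, 1, 2, 6, 9, 10, 12, 14, 15, 16, 17, 18, 19}


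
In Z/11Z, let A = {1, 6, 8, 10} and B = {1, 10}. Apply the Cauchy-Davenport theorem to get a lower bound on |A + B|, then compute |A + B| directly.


Cauchy-Davenport: |A + B| ≥ min(p, |A| + |B| - 1) for A, B nonempty in Z/pZ.
|A| = 4, |B| = 2, p = 11.
CD lower bound = min(11, 4 + 2 - 1) = min(11, 5) = 5.
Compute A + B mod 11 directly:
a = 1: 1+1=2, 1+10=0
a = 6: 6+1=7, 6+10=5
a = 8: 8+1=9, 8+10=7
a = 10: 10+1=0, 10+10=9
A + B = {0, 2, 5, 7, 9}, so |A + B| = 5.
Verify: 5 ≥ 5? Yes ✓.

CD lower bound = 5, actual |A + B| = 5.


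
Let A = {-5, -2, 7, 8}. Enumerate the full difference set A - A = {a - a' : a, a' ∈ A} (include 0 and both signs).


A - A = {a - a' : a, a' ∈ A}.
Compute a - a' for each ordered pair (a, a'):
a = -5: -5--5=0, -5--2=-3, -5-7=-12, -5-8=-13
a = -2: -2--5=3, -2--2=0, -2-7=-9, -2-8=-10
a = 7: 7--5=12, 7--2=9, 7-7=0, 7-8=-1
a = 8: 8--5=13, 8--2=10, 8-7=1, 8-8=0
Collecting distinct values (and noting 0 appears from a-a):
A - A = {-13, -12, -10, -9, -3, -1, 0, 1, 3, 9, 10, 12, 13}
|A - A| = 13

A - A = {-13, -12, -10, -9, -3, -1, 0, 1, 3, 9, 10, 12, 13}


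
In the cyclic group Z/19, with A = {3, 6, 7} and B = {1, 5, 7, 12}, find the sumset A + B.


Work in Z/19Z: reduce every sum a + b modulo 19.
Enumerate all 12 pairs:
a = 3: 3+1=4, 3+5=8, 3+7=10, 3+12=15
a = 6: 6+1=7, 6+5=11, 6+7=13, 6+12=18
a = 7: 7+1=8, 7+5=12, 7+7=14, 7+12=0
Distinct residues collected: {0, 4, 7, 8, 10, 11, 12, 13, 14, 15, 18}
|A + B| = 11 (out of 19 total residues).

A + B = {0, 4, 7, 8, 10, 11, 12, 13, 14, 15, 18}


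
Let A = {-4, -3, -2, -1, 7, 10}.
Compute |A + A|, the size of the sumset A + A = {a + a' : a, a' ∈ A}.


A + A = {a + a' : a, a' ∈ A}; |A| = 6.
General bounds: 2|A| - 1 ≤ |A + A| ≤ |A|(|A|+1)/2, i.e. 11 ≤ |A + A| ≤ 21.
Lower bound 2|A|-1 is attained iff A is an arithmetic progression.
Enumerate sums a + a' for a ≤ a' (symmetric, so this suffices):
a = -4: -4+-4=-8, -4+-3=-7, -4+-2=-6, -4+-1=-5, -4+7=3, -4+10=6
a = -3: -3+-3=-6, -3+-2=-5, -3+-1=-4, -3+7=4, -3+10=7
a = -2: -2+-2=-4, -2+-1=-3, -2+7=5, -2+10=8
a = -1: -1+-1=-2, -1+7=6, -1+10=9
a = 7: 7+7=14, 7+10=17
a = 10: 10+10=20
Distinct sums: {-8, -7, -6, -5, -4, -3, -2, 3, 4, 5, 6, 7, 8, 9, 14, 17, 20}
|A + A| = 17

|A + A| = 17


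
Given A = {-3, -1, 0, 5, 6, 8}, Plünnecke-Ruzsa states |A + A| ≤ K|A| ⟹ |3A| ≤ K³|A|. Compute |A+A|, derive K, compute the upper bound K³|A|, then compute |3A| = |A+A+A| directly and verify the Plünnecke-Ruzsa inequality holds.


|A| = 6.
Step 1: Compute A + A by enumerating all 36 pairs.
A + A = {-6, -4, -3, -2, -1, 0, 2, 3, 4, 5, 6, 7, 8, 10, 11, 12, 13, 14, 16}, so |A + A| = 19.
Step 2: Doubling constant K = |A + A|/|A| = 19/6 = 19/6 ≈ 3.1667.
Step 3: Plünnecke-Ruzsa gives |3A| ≤ K³·|A| = (3.1667)³ · 6 ≈ 190.5278.
Step 4: Compute 3A = A + A + A directly by enumerating all triples (a,b,c) ∈ A³; |3A| = 32.
Step 5: Check 32 ≤ 190.5278? Yes ✓.

K = 19/6, Plünnecke-Ruzsa bound K³|A| ≈ 190.5278, |3A| = 32, inequality holds.


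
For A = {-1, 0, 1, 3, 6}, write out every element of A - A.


A - A = {a - a' : a, a' ∈ A}.
Compute a - a' for each ordered pair (a, a'):
a = -1: -1--1=0, -1-0=-1, -1-1=-2, -1-3=-4, -1-6=-7
a = 0: 0--1=1, 0-0=0, 0-1=-1, 0-3=-3, 0-6=-6
a = 1: 1--1=2, 1-0=1, 1-1=0, 1-3=-2, 1-6=-5
a = 3: 3--1=4, 3-0=3, 3-1=2, 3-3=0, 3-6=-3
a = 6: 6--1=7, 6-0=6, 6-1=5, 6-3=3, 6-6=0
Collecting distinct values (and noting 0 appears from a-a):
A - A = {-7, -6, -5, -4, -3, -2, -1, 0, 1, 2, 3, 4, 5, 6, 7}
|A - A| = 15

A - A = {-7, -6, -5, -4, -3, -2, -1, 0, 1, 2, 3, 4, 5, 6, 7}


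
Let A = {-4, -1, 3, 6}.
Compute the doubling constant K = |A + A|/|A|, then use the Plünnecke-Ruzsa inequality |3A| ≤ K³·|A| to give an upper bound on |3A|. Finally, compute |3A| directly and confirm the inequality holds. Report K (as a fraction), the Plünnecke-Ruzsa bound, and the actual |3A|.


|A| = 4.
Step 1: Compute A + A by enumerating all 16 pairs.
A + A = {-8, -5, -2, -1, 2, 5, 6, 9, 12}, so |A + A| = 9.
Step 2: Doubling constant K = |A + A|/|A| = 9/4 = 9/4 ≈ 2.2500.
Step 3: Plünnecke-Ruzsa gives |3A| ≤ K³·|A| = (2.2500)³ · 4 ≈ 45.5625.
Step 4: Compute 3A = A + A + A directly by enumerating all triples (a,b,c) ∈ A³; |3A| = 16.
Step 5: Check 16 ≤ 45.5625? Yes ✓.

K = 9/4, Plünnecke-Ruzsa bound K³|A| ≈ 45.5625, |3A| = 16, inequality holds.


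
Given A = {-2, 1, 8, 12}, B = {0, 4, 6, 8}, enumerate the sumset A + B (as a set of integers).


A + B = {a + b : a ∈ A, b ∈ B}.
Enumerate all |A|·|B| = 4·4 = 16 pairs (a, b) and collect distinct sums.
a = -2: -2+0=-2, -2+4=2, -2+6=4, -2+8=6
a = 1: 1+0=1, 1+4=5, 1+6=7, 1+8=9
a = 8: 8+0=8, 8+4=12, 8+6=14, 8+8=16
a = 12: 12+0=12, 12+4=16, 12+6=18, 12+8=20
Collecting distinct sums: A + B = {-2, 1, 2, 4, 5, 6, 7, 8, 9, 12, 14, 16, 18, 20}
|A + B| = 14

A + B = {-2, 1, 2, 4, 5, 6, 7, 8, 9, 12, 14, 16, 18, 20}


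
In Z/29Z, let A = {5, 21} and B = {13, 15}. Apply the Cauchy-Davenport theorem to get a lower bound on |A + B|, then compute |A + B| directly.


Cauchy-Davenport: |A + B| ≥ min(p, |A| + |B| - 1) for A, B nonempty in Z/pZ.
|A| = 2, |B| = 2, p = 29.
CD lower bound = min(29, 2 + 2 - 1) = min(29, 3) = 3.
Compute A + B mod 29 directly:
a = 5: 5+13=18, 5+15=20
a = 21: 21+13=5, 21+15=7
A + B = {5, 7, 18, 20}, so |A + B| = 4.
Verify: 4 ≥ 3? Yes ✓.

CD lower bound = 3, actual |A + B| = 4.


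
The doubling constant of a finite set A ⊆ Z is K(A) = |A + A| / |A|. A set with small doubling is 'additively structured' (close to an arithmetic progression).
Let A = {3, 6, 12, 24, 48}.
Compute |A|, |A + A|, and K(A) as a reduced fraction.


|A| = 5.
Compute A + A by enumerating all 25 pairs.
A + A = {6, 9, 12, 15, 18, 24, 27, 30, 36, 48, 51, 54, 60, 72, 96}, so |A + A| = 15.
K = |A + A| / |A| = 15/5 = 3/1 ≈ 3.0000.
Reference: AP of size 5 gives K = 9/5 ≈ 1.8000; a fully generic set of size 5 gives K ≈ 3.0000.

|A| = 5, |A + A| = 15, K = 15/5 = 3/1.


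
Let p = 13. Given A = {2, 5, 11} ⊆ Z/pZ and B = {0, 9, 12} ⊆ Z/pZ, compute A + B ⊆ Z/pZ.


Work in Z/13Z: reduce every sum a + b modulo 13.
Enumerate all 9 pairs:
a = 2: 2+0=2, 2+9=11, 2+12=1
a = 5: 5+0=5, 5+9=1, 5+12=4
a = 11: 11+0=11, 11+9=7, 11+12=10
Distinct residues collected: {1, 2, 4, 5, 7, 10, 11}
|A + B| = 7 (out of 13 total residues).

A + B = {1, 2, 4, 5, 7, 10, 11}


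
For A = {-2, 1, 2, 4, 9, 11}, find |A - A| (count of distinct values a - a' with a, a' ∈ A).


A - A = {a - a' : a, a' ∈ A}; |A| = 6.
Bounds: 2|A|-1 ≤ |A - A| ≤ |A|² - |A| + 1, i.e. 11 ≤ |A - A| ≤ 31.
Note: 0 ∈ A - A always (from a - a). The set is symmetric: if d ∈ A - A then -d ∈ A - A.
Enumerate nonzero differences d = a - a' with a > a' (then include -d):
Positive differences: {1, 2, 3, 4, 5, 6, 7, 8, 9, 10, 11, 13}
Full difference set: {0} ∪ (positive diffs) ∪ (negative diffs).
|A - A| = 1 + 2·12 = 25 (matches direct enumeration: 25).

|A - A| = 25


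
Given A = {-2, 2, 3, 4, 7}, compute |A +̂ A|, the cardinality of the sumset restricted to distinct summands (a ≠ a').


Restricted sumset: A +̂ A = {a + a' : a ∈ A, a' ∈ A, a ≠ a'}.
Equivalently, take A + A and drop any sum 2a that is achievable ONLY as a + a for a ∈ A (i.e. sums representable only with equal summands).
Enumerate pairs (a, a') with a < a' (symmetric, so each unordered pair gives one sum; this covers all a ≠ a'):
  -2 + 2 = 0
  -2 + 3 = 1
  -2 + 4 = 2
  -2 + 7 = 5
  2 + 3 = 5
  2 + 4 = 6
  2 + 7 = 9
  3 + 4 = 7
  3 + 7 = 10
  4 + 7 = 11
Collected distinct sums: {0, 1, 2, 5, 6, 7, 9, 10, 11}
|A +̂ A| = 9
(Reference bound: |A +̂ A| ≥ 2|A| - 3 for |A| ≥ 2, with |A| = 5 giving ≥ 7.)

|A +̂ A| = 9


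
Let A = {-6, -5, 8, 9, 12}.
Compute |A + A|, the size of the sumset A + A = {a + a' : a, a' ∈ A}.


A + A = {a + a' : a, a' ∈ A}; |A| = 5.
General bounds: 2|A| - 1 ≤ |A + A| ≤ |A|(|A|+1)/2, i.e. 9 ≤ |A + A| ≤ 15.
Lower bound 2|A|-1 is attained iff A is an arithmetic progression.
Enumerate sums a + a' for a ≤ a' (symmetric, so this suffices):
a = -6: -6+-6=-12, -6+-5=-11, -6+8=2, -6+9=3, -6+12=6
a = -5: -5+-5=-10, -5+8=3, -5+9=4, -5+12=7
a = 8: 8+8=16, 8+9=17, 8+12=20
a = 9: 9+9=18, 9+12=21
a = 12: 12+12=24
Distinct sums: {-12, -11, -10, 2, 3, 4, 6, 7, 16, 17, 18, 20, 21, 24}
|A + A| = 14

|A + A| = 14


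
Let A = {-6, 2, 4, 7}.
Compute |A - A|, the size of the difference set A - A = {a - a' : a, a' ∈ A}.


A - A = {a - a' : a, a' ∈ A}; |A| = 4.
Bounds: 2|A|-1 ≤ |A - A| ≤ |A|² - |A| + 1, i.e. 7 ≤ |A - A| ≤ 13.
Note: 0 ∈ A - A always (from a - a). The set is symmetric: if d ∈ A - A then -d ∈ A - A.
Enumerate nonzero differences d = a - a' with a > a' (then include -d):
Positive differences: {2, 3, 5, 8, 10, 13}
Full difference set: {0} ∪ (positive diffs) ∪ (negative diffs).
|A - A| = 1 + 2·6 = 13 (matches direct enumeration: 13).

|A - A| = 13


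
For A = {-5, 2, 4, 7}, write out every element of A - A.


A - A = {a - a' : a, a' ∈ A}.
Compute a - a' for each ordered pair (a, a'):
a = -5: -5--5=0, -5-2=-7, -5-4=-9, -5-7=-12
a = 2: 2--5=7, 2-2=0, 2-4=-2, 2-7=-5
a = 4: 4--5=9, 4-2=2, 4-4=0, 4-7=-3
a = 7: 7--5=12, 7-2=5, 7-4=3, 7-7=0
Collecting distinct values (and noting 0 appears from a-a):
A - A = {-12, -9, -7, -5, -3, -2, 0, 2, 3, 5, 7, 9, 12}
|A - A| = 13

A - A = {-12, -9, -7, -5, -3, -2, 0, 2, 3, 5, 7, 9, 12}


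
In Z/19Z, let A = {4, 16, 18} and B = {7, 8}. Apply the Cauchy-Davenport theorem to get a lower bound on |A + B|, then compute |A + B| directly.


Cauchy-Davenport: |A + B| ≥ min(p, |A| + |B| - 1) for A, B nonempty in Z/pZ.
|A| = 3, |B| = 2, p = 19.
CD lower bound = min(19, 3 + 2 - 1) = min(19, 4) = 4.
Compute A + B mod 19 directly:
a = 4: 4+7=11, 4+8=12
a = 16: 16+7=4, 16+8=5
a = 18: 18+7=6, 18+8=7
A + B = {4, 5, 6, 7, 11, 12}, so |A + B| = 6.
Verify: 6 ≥ 4? Yes ✓.

CD lower bound = 4, actual |A + B| = 6.


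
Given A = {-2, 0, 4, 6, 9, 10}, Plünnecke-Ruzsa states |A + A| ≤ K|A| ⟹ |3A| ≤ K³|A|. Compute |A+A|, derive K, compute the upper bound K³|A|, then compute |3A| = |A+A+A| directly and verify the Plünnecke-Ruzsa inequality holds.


|A| = 6.
Step 1: Compute A + A by enumerating all 36 pairs.
A + A = {-4, -2, 0, 2, 4, 6, 7, 8, 9, 10, 12, 13, 14, 15, 16, 18, 19, 20}, so |A + A| = 18.
Step 2: Doubling constant K = |A + A|/|A| = 18/6 = 18/6 ≈ 3.0000.
Step 3: Plünnecke-Ruzsa gives |3A| ≤ K³·|A| = (3.0000)³ · 6 ≈ 162.0000.
Step 4: Compute 3A = A + A + A directly by enumerating all triples (a,b,c) ∈ A³; |3A| = 32.
Step 5: Check 32 ≤ 162.0000? Yes ✓.

K = 18/6, Plünnecke-Ruzsa bound K³|A| ≈ 162.0000, |3A| = 32, inequality holds.


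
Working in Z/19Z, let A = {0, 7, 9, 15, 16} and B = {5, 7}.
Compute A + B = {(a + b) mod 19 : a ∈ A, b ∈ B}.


Work in Z/19Z: reduce every sum a + b modulo 19.
Enumerate all 10 pairs:
a = 0: 0+5=5, 0+7=7
a = 7: 7+5=12, 7+7=14
a = 9: 9+5=14, 9+7=16
a = 15: 15+5=1, 15+7=3
a = 16: 16+5=2, 16+7=4
Distinct residues collected: {1, 2, 3, 4, 5, 7, 12, 14, 16}
|A + B| = 9 (out of 19 total residues).

A + B = {1, 2, 3, 4, 5, 7, 12, 14, 16}


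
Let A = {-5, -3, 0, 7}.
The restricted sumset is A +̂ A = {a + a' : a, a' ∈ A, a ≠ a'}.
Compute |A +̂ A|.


Restricted sumset: A +̂ A = {a + a' : a ∈ A, a' ∈ A, a ≠ a'}.
Equivalently, take A + A and drop any sum 2a that is achievable ONLY as a + a for a ∈ A (i.e. sums representable only with equal summands).
Enumerate pairs (a, a') with a < a' (symmetric, so each unordered pair gives one sum; this covers all a ≠ a'):
  -5 + -3 = -8
  -5 + 0 = -5
  -5 + 7 = 2
  -3 + 0 = -3
  -3 + 7 = 4
  0 + 7 = 7
Collected distinct sums: {-8, -5, -3, 2, 4, 7}
|A +̂ A| = 6
(Reference bound: |A +̂ A| ≥ 2|A| - 3 for |A| ≥ 2, with |A| = 4 giving ≥ 5.)

|A +̂ A| = 6


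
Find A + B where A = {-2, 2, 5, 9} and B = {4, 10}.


A + B = {a + b : a ∈ A, b ∈ B}.
Enumerate all |A|·|B| = 4·2 = 8 pairs (a, b) and collect distinct sums.
a = -2: -2+4=2, -2+10=8
a = 2: 2+4=6, 2+10=12
a = 5: 5+4=9, 5+10=15
a = 9: 9+4=13, 9+10=19
Collecting distinct sums: A + B = {2, 6, 8, 9, 12, 13, 15, 19}
|A + B| = 8

A + B = {2, 6, 8, 9, 12, 13, 15, 19}
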